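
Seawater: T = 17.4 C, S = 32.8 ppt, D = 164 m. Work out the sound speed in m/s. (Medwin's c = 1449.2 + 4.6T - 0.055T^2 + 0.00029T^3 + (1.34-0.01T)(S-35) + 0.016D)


c = 1449.2 + 4.6*17.4 - 0.055*17.4^2 + 0.00029*17.4^3 + (1.34 - 0.01*17.4)*(32.8 - 35) + 0.016*164 = 1514.17

1514.17 m/s


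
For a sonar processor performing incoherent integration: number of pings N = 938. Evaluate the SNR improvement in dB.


Gain = 5*log10(938) = 14.86

14.86 dB


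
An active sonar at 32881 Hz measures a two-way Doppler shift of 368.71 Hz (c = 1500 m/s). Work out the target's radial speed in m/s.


8.41 m/s


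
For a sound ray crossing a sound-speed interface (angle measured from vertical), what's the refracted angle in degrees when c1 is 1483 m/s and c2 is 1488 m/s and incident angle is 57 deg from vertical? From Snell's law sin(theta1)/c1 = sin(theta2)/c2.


sin(theta2) = (c2/c1)*sin(theta1) = (1488/1483)*sin(57 deg) = 0.8415
theta2 = arcsin(0.8415) = 57.3

57.3 deg


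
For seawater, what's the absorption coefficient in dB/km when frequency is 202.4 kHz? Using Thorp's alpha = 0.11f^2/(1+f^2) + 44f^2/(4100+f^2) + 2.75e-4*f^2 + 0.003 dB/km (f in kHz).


f^2 = 40965.76
alpha = 0.11*40965.76/(1+40965.76) + 44*40965.76/(4100+40965.76) + 2.75e-4*40965.76 + 0.003 = 51.376

51.376 dB/km


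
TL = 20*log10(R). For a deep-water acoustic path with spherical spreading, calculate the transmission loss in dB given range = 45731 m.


TL = 20*log10(45731) = 93.2

93.2 dB


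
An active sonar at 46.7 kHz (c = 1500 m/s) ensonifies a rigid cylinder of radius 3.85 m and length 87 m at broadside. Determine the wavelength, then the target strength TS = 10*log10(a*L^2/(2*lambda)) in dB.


Step 1: lambda = c/f = 1500/46700 = 0.03212 m
Step 2: TS = 10*log10(a*L^2/(2*lambda)) = 10*log10(3.85*87^2/(2*0.03212)) = 56.57

56.57 dB


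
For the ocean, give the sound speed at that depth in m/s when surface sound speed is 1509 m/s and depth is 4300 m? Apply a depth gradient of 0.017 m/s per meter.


c = 1509 + 0.017 * 4300 = 1582.1

1582.1 m/s


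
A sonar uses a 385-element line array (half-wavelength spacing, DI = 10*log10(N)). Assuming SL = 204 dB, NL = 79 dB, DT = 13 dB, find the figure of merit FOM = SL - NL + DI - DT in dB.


Step 1: DI = 10*log10(385) = 25.85 dB
Step 2: FOM = SL - NL + DI - DT = 204 - 79 + 25.85 - 13 = 137.85

137.85 dB


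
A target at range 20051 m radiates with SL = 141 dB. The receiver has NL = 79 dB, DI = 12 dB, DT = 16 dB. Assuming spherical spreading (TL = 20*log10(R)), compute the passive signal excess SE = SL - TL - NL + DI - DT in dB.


Step 1: TL = 20*log10(20051) = 86.04 dB
Step 2: SE = 141 - 86.04 - 79 + 12 - 16 = -28.04

-28.04 dB


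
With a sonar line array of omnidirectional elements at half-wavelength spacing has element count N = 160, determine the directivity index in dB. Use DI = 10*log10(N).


22.04 dB


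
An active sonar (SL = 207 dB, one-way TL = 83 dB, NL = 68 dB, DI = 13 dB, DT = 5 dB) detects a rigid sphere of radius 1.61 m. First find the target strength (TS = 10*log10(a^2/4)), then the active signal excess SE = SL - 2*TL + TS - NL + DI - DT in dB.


Step 1: TS = 10*log10(1.61^2/4) = -1.88 dB
Step 2: SE = SL - 2*TL + TS - NL + DI - DT = 207 - 2*83 + (-1.88) - 68 + 13 - 5 = -20.88

-20.88 dB


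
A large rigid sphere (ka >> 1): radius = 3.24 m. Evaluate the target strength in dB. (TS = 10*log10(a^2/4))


4.19 dB


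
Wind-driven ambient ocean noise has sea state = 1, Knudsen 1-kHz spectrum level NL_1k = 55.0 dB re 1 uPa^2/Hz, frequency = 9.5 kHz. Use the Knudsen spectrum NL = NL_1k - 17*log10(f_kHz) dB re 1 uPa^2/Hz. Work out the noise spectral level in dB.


38.38 dB


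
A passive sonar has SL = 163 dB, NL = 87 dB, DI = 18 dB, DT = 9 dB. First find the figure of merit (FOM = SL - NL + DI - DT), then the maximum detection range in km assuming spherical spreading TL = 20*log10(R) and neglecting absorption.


Step 1: FOM = SL - NL + DI - DT = 163 - 87 + 18 - 9 = 85 dB
Step 2: at max range FOM = TL = 20*log10(R), so R = 10^(85/20) = 17782.79 m = 17.78 km

17.78 km


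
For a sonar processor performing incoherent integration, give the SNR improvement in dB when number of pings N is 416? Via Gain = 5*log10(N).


13.1 dB


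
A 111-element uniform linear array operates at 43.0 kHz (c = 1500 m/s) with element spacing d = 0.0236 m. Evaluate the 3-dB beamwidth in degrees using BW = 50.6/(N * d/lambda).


Step 1: lambda = 1500/43000 = 0.03488 m
Step 2: d/lambda = 0.0236/0.03488 = 0.6766
Step 3: BW = 50.6/(N * d/lambda) = 50.6/(111 * 0.6766) = 0.67

0.67 deg


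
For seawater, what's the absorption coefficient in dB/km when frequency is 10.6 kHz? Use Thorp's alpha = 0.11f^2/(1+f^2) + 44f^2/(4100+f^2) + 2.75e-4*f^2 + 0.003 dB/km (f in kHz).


f^2 = 112.36
alpha = 0.11*112.36/(1+112.36) + 44*112.36/(4100+112.36) + 2.75e-4*112.36 + 0.003 = 1.317

1.317 dB/km


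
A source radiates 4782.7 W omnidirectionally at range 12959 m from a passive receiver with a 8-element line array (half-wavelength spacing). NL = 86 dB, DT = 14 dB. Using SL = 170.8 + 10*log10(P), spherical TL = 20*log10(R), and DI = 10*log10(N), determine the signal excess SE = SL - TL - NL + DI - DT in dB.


Step 1: SL = 170.8 + 10*log10(4782.7) = 207.6 dB
Step 2: TL = 20*log10(12959) = 82.25 dB
Step 3: DI = 10*log10(8) = 9.03 dB
Step 4: SE = SL - TL - NL + DI - DT = 207.6 - 82.25 - 86 + 9.03 - 14 = 34.38

34.38 dB


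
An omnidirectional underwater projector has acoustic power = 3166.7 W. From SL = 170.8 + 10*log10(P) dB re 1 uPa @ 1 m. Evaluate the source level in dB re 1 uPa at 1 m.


205.81 dB


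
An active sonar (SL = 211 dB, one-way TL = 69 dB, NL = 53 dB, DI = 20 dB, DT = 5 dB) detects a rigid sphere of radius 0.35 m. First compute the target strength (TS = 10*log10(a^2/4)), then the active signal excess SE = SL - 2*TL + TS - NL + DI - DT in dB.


Step 1: TS = 10*log10(0.35^2/4) = -15.14 dB
Step 2: SE = SL - 2*TL + TS - NL + DI - DT = 211 - 2*69 + (-15.14) - 53 + 20 - 5 = 19.86

19.86 dB


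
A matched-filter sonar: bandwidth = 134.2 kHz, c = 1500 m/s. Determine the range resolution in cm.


dR = c/(2*BW) = 1500 / (2 * 134.2e3) = 0.0056 m = 0.56 cm

0.56 cm


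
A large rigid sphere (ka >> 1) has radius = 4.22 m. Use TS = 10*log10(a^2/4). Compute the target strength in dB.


TS = 10*log10(4.22^2 / 4) = 10*log10(4.4521) = 6.49

6.49 dB


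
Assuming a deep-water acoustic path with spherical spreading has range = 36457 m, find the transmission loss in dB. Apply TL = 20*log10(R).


91.24 dB


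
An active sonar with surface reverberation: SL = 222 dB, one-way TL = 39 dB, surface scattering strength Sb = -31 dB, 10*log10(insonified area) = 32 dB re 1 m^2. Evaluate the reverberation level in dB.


RL = SL - 2*TL + Sb + 10*log10(A) = 222 - 2*39 + (-31) + 32 = 145

145 dB


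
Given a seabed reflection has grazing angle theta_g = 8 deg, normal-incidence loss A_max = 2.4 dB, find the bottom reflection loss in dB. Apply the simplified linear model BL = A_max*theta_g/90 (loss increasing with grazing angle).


BL = A_max * theta_g / 90 = 2.4 * 8 / 90 = 0.21

0.21 dB


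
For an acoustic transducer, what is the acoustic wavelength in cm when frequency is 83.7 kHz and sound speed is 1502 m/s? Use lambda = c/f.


lambda = c/f = 1502 / 83700 = 0.0179 m = 1.79 cm

1.79 cm


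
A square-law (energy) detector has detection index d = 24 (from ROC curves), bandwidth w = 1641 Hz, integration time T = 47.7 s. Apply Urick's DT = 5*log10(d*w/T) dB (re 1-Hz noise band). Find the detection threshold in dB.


14.58 dB


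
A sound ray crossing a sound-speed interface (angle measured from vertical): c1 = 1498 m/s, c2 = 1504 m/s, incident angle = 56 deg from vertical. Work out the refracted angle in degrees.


sin(theta2) = (c2/c1)*sin(theta1) = (1504/1498)*sin(56 deg) = 0.83236
theta2 = arcsin(0.83236) = 56.34

56.34 deg


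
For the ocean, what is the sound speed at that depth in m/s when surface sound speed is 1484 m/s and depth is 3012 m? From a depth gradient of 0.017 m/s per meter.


c = 1484 + 0.017 * 3012 = 1535.204

1535.204 m/s


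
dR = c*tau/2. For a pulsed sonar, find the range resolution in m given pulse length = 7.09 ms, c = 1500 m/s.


dR = c*tau/2 = 1500 * 7.09e-3 / 2 = 5.3175

5.3175 m


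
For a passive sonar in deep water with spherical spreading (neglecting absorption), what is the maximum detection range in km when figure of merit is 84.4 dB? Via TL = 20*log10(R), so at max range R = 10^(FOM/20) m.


At max range FOM = TL, so 20*log10(R) = 84.4
R = 10^(84.4/20) = 16595.87 m = 16.6 km

16.6 km


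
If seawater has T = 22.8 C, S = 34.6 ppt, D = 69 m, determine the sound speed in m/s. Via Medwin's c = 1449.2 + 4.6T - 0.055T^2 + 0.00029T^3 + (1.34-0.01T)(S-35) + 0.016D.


c = 1449.2 + 4.6*22.8 - 0.055*22.8^2 + 0.00029*22.8^3 + (1.34 - 0.01*22.8)*(34.6 - 35) + 0.016*69 = 1529.59

1529.59 m/s


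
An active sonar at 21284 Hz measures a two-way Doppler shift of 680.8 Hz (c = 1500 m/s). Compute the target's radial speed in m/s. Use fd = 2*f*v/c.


From fd = 2*f*v/c, v = c*fd/(2*f) = 1500 * 680.8 / (2*21284) = 23.99

23.99 m/s


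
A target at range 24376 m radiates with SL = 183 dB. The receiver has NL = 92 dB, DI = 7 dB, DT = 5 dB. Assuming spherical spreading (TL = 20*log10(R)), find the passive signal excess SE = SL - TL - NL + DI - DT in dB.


5.26 dB


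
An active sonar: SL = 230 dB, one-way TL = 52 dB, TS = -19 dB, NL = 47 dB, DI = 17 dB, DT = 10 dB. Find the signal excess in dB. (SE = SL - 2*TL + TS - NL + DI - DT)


SE = SL - 2*TL + TS - NL + DI - DT = 230 - 2*52 + (-19) - 47 + 17 - 10 = 67

67 dB


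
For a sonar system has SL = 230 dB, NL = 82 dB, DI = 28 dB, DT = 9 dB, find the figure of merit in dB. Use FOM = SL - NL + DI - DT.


167 dB


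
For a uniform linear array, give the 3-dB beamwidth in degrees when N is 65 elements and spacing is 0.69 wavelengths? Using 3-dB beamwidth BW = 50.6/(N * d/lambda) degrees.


BW = 50.6 / (65 * 0.69) = 50.6 / 44.85 = 1.13

1.13 deg


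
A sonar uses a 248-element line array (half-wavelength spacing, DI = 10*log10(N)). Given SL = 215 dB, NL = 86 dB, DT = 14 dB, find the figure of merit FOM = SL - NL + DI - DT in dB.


138.94 dB


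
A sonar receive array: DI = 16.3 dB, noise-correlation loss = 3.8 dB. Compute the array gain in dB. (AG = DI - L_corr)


AG = DI - L_corr = 16.3 - 3.8 = 12.5

12.5 dB


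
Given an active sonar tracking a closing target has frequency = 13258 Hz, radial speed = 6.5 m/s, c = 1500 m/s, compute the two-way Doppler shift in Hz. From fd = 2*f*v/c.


fd = 2*f*v/c = 2 * 13258 * 6.5 / 1500 = 114.9

114.9 Hz


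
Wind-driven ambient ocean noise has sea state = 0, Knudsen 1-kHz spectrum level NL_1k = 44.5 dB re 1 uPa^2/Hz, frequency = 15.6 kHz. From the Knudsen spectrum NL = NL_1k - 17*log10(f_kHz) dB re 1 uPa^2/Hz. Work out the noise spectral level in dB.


NL = NL_1k - 17*log10(f_kHz) = 44.5 - 17*log10(15.6) = 44.5 - (20.28) = 24.22

24.22 dB


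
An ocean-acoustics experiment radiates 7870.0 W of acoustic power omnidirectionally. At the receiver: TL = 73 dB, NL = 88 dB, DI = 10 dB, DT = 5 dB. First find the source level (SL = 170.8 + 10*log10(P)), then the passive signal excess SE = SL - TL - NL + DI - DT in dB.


Step 1: SL = 170.8 + 10*log10(7870.0) = 209.76 dB
Step 2: SE = SL - TL - NL + DI - DT = 209.76 - 73 - 88 + 10 - 5 = 53.76

53.76 dB


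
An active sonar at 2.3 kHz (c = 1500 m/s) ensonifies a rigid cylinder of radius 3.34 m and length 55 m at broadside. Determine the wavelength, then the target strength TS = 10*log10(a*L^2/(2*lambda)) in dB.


Step 1: lambda = c/f = 1500/2300 = 0.65217 m
Step 2: TS = 10*log10(a*L^2/(2*lambda)) = 10*log10(3.34*55^2/(2*0.65217)) = 38.89

38.89 dB


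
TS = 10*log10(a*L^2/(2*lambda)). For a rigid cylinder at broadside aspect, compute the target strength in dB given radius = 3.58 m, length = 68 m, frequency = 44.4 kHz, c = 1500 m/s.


53.89 dB


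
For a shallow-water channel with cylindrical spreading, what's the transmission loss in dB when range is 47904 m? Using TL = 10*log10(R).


TL = 10*log10(47904) = 46.8

46.8 dB


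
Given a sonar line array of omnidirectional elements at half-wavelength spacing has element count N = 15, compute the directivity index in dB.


DI = 10*log10(15) = 11.76

11.76 dB


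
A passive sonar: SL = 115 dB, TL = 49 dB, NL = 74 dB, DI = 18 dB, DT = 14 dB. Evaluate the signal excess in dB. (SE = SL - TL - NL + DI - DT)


SE = SL - TL - NL + DI - DT = 115 - 49 - 74 + 18 - 14 = -4

-4 dB


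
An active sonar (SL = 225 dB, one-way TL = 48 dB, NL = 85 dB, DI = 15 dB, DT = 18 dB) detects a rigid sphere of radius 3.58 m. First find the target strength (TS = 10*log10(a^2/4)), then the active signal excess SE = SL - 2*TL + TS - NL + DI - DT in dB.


Step 1: TS = 10*log10(3.58^2/4) = 5.06 dB
Step 2: SE = SL - 2*TL + TS - NL + DI - DT = 225 - 2*48 + (5.06) - 85 + 15 - 18 = 46.06

46.06 dB


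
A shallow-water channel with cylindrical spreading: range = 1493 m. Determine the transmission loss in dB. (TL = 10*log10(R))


TL = 10*log10(1493) = 31.74

31.74 dB


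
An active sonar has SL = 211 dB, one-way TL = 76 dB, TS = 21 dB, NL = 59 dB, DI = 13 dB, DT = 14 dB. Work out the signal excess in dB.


SE = SL - 2*TL + TS - NL + DI - DT = 211 - 2*76 + (21) - 59 + 13 - 14 = 20

20 dB


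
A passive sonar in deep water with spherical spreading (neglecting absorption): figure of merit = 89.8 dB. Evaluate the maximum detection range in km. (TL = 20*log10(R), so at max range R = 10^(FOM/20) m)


At max range FOM = TL, so 20*log10(R) = 89.8
R = 10^(89.8/20) = 30902.95 m = 30.9 km

30.9 km


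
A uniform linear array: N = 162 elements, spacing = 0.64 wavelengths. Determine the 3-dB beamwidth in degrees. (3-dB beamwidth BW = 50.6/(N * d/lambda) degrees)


BW = 50.6 / (162 * 0.64) = 50.6 / 103.68 = 0.49

0.49 deg


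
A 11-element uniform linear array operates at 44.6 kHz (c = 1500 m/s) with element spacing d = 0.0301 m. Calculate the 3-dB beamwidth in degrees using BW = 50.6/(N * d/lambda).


5.14 deg


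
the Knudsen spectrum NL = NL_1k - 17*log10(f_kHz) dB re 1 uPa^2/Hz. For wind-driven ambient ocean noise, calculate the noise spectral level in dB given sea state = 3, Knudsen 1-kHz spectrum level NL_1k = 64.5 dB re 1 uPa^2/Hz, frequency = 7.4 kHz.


NL = NL_1k - 17*log10(f_kHz) = 64.5 - 17*log10(7.4) = 64.5 - (14.78) = 49.72

49.72 dB


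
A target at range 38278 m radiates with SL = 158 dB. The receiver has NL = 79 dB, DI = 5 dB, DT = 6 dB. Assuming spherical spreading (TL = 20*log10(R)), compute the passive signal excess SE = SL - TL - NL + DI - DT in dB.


-13.66 dB


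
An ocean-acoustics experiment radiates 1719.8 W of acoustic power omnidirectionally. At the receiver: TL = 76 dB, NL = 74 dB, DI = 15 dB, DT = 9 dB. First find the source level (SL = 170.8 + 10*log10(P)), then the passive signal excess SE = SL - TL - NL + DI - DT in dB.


Step 1: SL = 170.8 + 10*log10(1719.8) = 203.15 dB
Step 2: SE = SL - TL - NL + DI - DT = 203.15 - 76 - 74 + 15 - 9 = 59.15

59.15 dB


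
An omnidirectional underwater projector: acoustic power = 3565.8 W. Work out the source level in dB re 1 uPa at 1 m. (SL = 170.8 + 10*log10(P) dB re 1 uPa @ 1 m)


SL = 170.8 + 10*log10(3565.8) = 170.8 + 35.52 = 206.32

206.32 dB


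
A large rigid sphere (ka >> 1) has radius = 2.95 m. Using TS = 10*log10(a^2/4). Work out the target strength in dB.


TS = 10*log10(2.95^2 / 4) = 10*log10(2.175625) = 3.38

3.38 dB


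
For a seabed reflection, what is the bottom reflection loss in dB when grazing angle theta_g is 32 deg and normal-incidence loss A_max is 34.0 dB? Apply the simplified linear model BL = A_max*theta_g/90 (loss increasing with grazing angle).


12.09 dB


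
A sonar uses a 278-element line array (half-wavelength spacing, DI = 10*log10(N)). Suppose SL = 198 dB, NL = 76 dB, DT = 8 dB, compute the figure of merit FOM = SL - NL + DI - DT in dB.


Step 1: DI = 10*log10(278) = 24.44 dB
Step 2: FOM = SL - NL + DI - DT = 198 - 76 + 24.44 - 8 = 138.44

138.44 dB


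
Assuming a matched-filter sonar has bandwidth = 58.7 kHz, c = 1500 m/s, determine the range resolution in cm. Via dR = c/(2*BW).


1.28 cm


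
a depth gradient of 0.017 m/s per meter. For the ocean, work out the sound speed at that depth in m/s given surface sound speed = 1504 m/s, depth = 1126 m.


c = 1504 + 0.017 * 1126 = 1523.142

1523.142 m/s


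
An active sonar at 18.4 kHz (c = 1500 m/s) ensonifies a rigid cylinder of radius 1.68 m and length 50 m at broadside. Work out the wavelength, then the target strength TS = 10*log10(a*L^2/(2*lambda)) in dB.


Step 1: lambda = c/f = 1500/18400 = 0.08152 m
Step 2: TS = 10*log10(a*L^2/(2*lambda)) = 10*log10(1.68*50^2/(2*0.08152)) = 44.11

44.11 dB


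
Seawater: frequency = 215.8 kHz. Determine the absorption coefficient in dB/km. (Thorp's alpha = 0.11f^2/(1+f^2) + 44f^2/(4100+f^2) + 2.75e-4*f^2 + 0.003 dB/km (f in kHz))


53.359 dB/km


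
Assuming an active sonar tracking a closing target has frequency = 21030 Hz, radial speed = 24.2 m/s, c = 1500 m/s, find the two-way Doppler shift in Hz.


fd = 2*f*v/c = 2 * 21030 * 24.2 / 1500 = 678.57

678.57 Hz


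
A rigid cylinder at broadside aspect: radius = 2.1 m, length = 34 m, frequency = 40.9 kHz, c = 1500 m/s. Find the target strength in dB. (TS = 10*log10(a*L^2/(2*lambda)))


45.2 dB


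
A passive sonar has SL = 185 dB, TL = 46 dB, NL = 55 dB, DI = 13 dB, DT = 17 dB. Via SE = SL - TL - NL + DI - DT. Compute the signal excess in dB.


SE = SL - TL - NL + DI - DT = 185 - 46 - 55 + 13 - 17 = 80

80 dB


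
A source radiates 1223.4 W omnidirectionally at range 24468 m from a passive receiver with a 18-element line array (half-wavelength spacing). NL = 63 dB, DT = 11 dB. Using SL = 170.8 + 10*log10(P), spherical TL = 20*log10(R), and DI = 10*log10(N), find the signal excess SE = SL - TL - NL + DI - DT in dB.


Step 1: SL = 170.8 + 10*log10(1223.4) = 201.68 dB
Step 2: TL = 20*log10(24468) = 87.77 dB
Step 3: DI = 10*log10(18) = 12.55 dB
Step 4: SE = SL - TL - NL + DI - DT = 201.68 - 87.77 - 63 + 12.55 - 11 = 52.46

52.46 dB


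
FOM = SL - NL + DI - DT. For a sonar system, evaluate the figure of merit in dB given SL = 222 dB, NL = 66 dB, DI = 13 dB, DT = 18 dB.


151 dB


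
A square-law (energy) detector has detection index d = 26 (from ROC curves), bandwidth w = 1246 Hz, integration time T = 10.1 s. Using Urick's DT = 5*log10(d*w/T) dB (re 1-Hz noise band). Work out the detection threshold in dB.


DT = 5*log10(d*w/T) = 5*log10(26 * 1246 / 10.1) = 5*log10(3207.52) = 17.53

17.53 dB


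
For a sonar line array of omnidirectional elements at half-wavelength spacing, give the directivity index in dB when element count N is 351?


25.45 dB


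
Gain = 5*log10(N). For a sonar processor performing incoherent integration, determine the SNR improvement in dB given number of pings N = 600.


Gain = 5*log10(600) = 13.89

13.89 dB


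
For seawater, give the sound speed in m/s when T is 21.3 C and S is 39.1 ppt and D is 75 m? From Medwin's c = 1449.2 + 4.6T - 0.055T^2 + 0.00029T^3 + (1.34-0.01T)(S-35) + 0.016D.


c = 1449.2 + 4.6*21.3 - 0.055*21.3^2 + 0.00029*21.3^3 + (1.34 - 0.01*21.3)*(39.1 - 35) + 0.016*75 = 1530.85

1530.85 m/s


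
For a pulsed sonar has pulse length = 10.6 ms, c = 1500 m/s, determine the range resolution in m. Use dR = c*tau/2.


dR = c*tau/2 = 1500 * 10.6e-3 / 2 = 7.95

7.95 m


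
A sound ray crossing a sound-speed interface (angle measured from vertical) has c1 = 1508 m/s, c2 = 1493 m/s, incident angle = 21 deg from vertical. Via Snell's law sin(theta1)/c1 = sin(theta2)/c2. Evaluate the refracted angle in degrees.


sin(theta2) = (c2/c1)*sin(theta1) = (1493/1508)*sin(21 deg) = 0.3548
theta2 = arcsin(0.3548) = 20.78

20.78 deg


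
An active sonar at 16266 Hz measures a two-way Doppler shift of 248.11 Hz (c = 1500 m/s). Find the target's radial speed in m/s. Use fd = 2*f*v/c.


From fd = 2*f*v/c, v = c*fd/(2*f) = 1500 * 248.11 / (2*16266) = 11.44

11.44 m/s


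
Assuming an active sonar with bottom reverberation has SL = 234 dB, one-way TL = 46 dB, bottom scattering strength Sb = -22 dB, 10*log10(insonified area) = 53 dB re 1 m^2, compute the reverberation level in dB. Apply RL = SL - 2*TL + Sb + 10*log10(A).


RL = SL - 2*TL + Sb + 10*log10(A) = 234 - 2*46 + (-22) + 53 = 173

173 dB


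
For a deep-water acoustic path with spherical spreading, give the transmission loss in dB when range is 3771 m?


TL = 20*log10(3771) = 71.53

71.53 dB


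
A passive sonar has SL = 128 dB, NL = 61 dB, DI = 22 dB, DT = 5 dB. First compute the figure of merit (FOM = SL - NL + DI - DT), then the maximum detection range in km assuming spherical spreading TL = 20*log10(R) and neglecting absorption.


Step 1: FOM = SL - NL + DI - DT = 128 - 61 + 22 - 5 = 84 dB
Step 2: at max range FOM = TL = 20*log10(R), so R = 10^(84/20) = 15848.93 m = 15.85 km

15.85 km


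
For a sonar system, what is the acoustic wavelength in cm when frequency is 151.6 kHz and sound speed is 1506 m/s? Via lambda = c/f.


lambda = c/f = 1506 / 151600 = 0.0099 m = 0.99 cm

0.99 cm


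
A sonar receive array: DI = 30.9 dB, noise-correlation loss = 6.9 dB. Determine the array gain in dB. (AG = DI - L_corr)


24.0 dB


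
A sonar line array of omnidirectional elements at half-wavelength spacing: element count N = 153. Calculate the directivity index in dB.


21.85 dB


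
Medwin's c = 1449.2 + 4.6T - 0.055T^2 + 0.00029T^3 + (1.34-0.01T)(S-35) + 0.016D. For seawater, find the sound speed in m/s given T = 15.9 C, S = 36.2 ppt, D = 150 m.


1513.42 m/s


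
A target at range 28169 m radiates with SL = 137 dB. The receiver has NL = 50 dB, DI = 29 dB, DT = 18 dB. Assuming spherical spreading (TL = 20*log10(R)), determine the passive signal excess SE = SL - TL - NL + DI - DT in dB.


Step 1: TL = 20*log10(28169) = 89.0 dB
Step 2: SE = 137 - 89.0 - 50 + 29 - 18 = 9.0

9.0 dB


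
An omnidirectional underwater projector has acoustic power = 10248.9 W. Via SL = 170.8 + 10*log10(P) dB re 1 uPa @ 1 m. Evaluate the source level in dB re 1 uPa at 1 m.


210.91 dB


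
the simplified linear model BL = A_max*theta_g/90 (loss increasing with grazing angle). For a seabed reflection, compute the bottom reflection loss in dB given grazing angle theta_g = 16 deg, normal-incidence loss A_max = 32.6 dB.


BL = A_max * theta_g / 90 = 32.6 * 16 / 90 = 5.8

5.8 dB


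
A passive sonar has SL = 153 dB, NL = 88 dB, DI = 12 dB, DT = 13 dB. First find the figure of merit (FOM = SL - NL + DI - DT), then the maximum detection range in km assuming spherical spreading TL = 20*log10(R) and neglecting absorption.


Step 1: FOM = SL - NL + DI - DT = 153 - 88 + 12 - 13 = 64 dB
Step 2: at max range FOM = TL = 20*log10(R), so R = 10^(64/20) = 1584.89 m = 1.58 km

1.58 km


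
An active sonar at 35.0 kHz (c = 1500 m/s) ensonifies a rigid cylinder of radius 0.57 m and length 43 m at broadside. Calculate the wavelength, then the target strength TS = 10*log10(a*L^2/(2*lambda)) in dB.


Step 1: lambda = c/f = 1500/35000 = 0.04286 m
Step 2: TS = 10*log10(a*L^2/(2*lambda)) = 10*log10(0.57*43^2/(2*0.04286)) = 40.9

40.9 dB


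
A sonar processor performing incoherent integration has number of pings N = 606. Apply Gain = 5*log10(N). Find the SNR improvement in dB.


Gain = 5*log10(606) = 13.91

13.91 dB


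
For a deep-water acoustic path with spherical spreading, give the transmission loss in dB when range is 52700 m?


94.44 dB


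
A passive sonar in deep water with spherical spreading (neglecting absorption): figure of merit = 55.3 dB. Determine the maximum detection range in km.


At max range FOM = TL, so 20*log10(R) = 55.3
R = 10^(55.3/20) = 582.1 m = 0.58 km

0.58 km


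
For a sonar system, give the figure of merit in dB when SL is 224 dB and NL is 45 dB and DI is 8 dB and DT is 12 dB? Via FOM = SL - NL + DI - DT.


FOM = SL - NL + DI - DT = 224 - 45 + 8 - 12 = 175

175 dB


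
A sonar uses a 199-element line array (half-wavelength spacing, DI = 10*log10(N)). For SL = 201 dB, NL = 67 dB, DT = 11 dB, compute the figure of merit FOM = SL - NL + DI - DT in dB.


Step 1: DI = 10*log10(199) = 22.99 dB
Step 2: FOM = SL - NL + DI - DT = 201 - 67 + 22.99 - 11 = 145.99

145.99 dB


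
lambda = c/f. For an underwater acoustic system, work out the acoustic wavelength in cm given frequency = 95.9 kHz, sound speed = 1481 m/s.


1.54 cm


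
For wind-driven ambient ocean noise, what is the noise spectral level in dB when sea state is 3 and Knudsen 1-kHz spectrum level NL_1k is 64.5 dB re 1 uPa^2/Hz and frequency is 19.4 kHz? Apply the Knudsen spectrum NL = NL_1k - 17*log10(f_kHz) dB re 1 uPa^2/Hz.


NL = NL_1k - 17*log10(f_kHz) = 64.5 - 17*log10(19.4) = 64.5 - (21.89) = 42.61

42.61 dB


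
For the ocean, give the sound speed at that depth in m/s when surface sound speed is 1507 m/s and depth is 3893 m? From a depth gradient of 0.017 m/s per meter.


c = 1507 + 0.017 * 3893 = 1573.181

1573.181 m/s


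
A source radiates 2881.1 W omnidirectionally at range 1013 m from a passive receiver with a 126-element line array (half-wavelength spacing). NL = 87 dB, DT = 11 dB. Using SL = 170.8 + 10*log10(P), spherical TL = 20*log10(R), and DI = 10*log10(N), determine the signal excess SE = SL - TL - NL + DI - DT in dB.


68.29 dB


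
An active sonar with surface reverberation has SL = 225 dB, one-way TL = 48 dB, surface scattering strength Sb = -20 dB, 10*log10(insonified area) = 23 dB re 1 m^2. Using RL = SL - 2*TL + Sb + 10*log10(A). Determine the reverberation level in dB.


132 dB


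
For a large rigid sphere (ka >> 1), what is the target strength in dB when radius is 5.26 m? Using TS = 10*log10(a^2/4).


TS = 10*log10(5.26^2 / 4) = 10*log10(6.9169) = 8.4

8.4 dB


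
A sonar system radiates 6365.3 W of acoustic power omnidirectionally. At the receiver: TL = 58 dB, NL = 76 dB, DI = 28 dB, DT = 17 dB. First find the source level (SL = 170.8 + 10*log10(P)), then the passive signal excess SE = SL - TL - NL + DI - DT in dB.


Step 1: SL = 170.8 + 10*log10(6365.3) = 208.84 dB
Step 2: SE = SL - TL - NL + DI - DT = 208.84 - 58 - 76 + 28 - 17 = 85.84

85.84 dB


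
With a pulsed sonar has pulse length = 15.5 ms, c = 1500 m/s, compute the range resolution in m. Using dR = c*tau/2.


11.625 m


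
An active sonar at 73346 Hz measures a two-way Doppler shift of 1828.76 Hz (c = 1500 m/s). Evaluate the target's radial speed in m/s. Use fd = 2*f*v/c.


18.7 m/s


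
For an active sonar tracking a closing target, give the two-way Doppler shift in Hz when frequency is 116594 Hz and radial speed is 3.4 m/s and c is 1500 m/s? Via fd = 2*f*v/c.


fd = 2*f*v/c = 2 * 116594 * 3.4 / 1500 = 528.56

528.56 Hz


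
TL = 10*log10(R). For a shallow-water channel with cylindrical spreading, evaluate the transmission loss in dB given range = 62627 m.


47.97 dB


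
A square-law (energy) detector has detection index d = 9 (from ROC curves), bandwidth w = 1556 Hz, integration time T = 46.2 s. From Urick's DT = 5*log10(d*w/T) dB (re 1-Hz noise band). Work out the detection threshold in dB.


12.41 dB


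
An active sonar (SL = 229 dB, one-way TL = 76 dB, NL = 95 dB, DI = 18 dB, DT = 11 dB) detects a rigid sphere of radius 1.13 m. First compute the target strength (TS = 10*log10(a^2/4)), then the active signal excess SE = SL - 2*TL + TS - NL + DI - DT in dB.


Step 1: TS = 10*log10(1.13^2/4) = -4.96 dB
Step 2: SE = SL - 2*TL + TS - NL + DI - DT = 229 - 2*76 + (-4.96) - 95 + 18 - 11 = -15.96

-15.96 dB


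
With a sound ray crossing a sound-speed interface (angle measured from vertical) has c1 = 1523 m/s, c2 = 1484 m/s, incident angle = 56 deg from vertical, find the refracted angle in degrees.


sin(theta2) = (c2/c1)*sin(theta1) = (1484/1523)*sin(56 deg) = 0.80781
theta2 = arcsin(0.80781) = 53.88

53.88 deg


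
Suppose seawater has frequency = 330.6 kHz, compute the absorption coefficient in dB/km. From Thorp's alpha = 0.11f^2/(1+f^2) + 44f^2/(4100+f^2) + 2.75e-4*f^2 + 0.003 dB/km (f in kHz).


f^2 = 109296.36
alpha = 0.11*109296.36/(1+109296.36) + 44*109296.36/(4100+109296.36) + 2.75e-4*109296.36 + 0.003 = 72.579

72.579 dB/km


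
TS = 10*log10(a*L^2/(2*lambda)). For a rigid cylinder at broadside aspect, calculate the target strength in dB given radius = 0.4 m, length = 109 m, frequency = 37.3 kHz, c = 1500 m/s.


47.72 dB


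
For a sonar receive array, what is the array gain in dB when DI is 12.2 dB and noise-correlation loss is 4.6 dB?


AG = DI - L_corr = 12.2 - 4.6 = 7.6

7.6 dB


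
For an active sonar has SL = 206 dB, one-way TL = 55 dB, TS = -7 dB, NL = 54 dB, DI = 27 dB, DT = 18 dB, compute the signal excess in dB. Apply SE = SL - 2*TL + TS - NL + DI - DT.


SE = SL - 2*TL + TS - NL + DI - DT = 206 - 2*55 + (-7) - 54 + 27 - 18 = 44

44 dB


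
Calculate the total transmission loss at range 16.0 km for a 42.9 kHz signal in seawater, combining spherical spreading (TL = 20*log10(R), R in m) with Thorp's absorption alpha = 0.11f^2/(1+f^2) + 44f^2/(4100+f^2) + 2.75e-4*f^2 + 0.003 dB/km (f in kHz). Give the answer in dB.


312.09 dB


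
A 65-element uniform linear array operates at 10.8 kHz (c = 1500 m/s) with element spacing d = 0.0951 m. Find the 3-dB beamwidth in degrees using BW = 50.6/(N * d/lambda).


1.14 deg


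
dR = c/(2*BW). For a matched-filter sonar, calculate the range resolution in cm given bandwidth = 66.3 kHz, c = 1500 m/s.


1.13 cm


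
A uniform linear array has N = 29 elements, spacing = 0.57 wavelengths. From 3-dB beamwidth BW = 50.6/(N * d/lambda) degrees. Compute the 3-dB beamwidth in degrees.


BW = 50.6 / (29 * 0.57) = 50.6 / 16.53 = 3.06

3.06 deg


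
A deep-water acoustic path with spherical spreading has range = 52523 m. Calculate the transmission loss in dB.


TL = 20*log10(52523) = 94.41

94.41 dB


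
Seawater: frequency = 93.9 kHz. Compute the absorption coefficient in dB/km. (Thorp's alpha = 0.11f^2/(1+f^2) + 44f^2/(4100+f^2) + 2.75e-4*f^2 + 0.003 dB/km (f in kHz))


32.572 dB/km


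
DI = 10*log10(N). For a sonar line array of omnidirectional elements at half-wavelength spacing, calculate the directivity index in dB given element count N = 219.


DI = 10*log10(219) = 23.4

23.4 dB


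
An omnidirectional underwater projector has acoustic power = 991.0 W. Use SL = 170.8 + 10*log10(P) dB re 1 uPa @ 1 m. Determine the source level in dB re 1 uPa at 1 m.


SL = 170.8 + 10*log10(991.0) = 170.8 + 29.96 = 200.76

200.76 dB


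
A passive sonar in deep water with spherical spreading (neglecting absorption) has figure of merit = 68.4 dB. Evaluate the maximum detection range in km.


At max range FOM = TL, so 20*log10(R) = 68.4
R = 10^(68.4/20) = 2630.27 m = 2.63 km

2.63 km


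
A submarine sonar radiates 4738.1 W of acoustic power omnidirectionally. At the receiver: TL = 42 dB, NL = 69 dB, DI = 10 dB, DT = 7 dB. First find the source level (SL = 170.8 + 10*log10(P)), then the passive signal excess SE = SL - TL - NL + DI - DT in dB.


Step 1: SL = 170.8 + 10*log10(4738.1) = 207.56 dB
Step 2: SE = SL - TL - NL + DI - DT = 207.56 - 42 - 69 + 10 - 7 = 99.56

99.56 dB


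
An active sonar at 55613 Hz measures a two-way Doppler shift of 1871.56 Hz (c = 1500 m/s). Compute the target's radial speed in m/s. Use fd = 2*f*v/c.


25.24 m/s


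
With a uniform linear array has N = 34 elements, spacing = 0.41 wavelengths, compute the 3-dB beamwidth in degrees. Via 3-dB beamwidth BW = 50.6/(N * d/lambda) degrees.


3.63 deg


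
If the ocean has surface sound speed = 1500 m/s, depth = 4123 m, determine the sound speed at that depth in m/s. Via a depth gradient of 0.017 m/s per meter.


c = 1500 + 0.017 * 4123 = 1570.091

1570.091 m/s


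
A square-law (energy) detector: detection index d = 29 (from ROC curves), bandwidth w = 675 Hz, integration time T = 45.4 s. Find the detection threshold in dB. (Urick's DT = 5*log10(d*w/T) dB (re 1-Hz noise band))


DT = 5*log10(d*w/T) = 5*log10(29 * 675 / 45.4) = 5*log10(431.17) = 13.17

13.17 dB


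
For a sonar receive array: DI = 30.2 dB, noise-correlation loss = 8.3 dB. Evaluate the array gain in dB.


21.9 dB


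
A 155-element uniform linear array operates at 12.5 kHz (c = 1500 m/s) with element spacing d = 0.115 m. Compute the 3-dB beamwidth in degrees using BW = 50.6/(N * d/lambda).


Step 1: lambda = 1500/12500 = 0.12 m
Step 2: d/lambda = 0.115/0.12 = 0.9583
Step 3: BW = 50.6/(N * d/lambda) = 50.6/(155 * 0.9583) = 0.34

0.34 deg


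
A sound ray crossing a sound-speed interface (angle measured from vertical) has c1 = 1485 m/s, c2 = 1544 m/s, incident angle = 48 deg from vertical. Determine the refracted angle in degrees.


50.59 deg


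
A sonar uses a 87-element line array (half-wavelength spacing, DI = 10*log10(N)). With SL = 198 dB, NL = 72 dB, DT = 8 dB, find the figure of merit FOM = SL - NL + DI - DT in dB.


Step 1: DI = 10*log10(87) = 19.4 dB
Step 2: FOM = SL - NL + DI - DT = 198 - 72 + 19.4 - 8 = 137.4

137.4 dB


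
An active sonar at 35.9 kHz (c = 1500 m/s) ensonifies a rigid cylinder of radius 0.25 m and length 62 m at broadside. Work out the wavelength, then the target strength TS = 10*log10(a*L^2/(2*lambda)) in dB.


Step 1: lambda = c/f = 1500/35900 = 0.04178 m
Step 2: TS = 10*log10(a*L^2/(2*lambda)) = 10*log10(0.25*62^2/(2*0.04178)) = 40.61

40.61 dB


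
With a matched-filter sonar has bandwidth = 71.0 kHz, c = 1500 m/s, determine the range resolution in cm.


1.06 cm


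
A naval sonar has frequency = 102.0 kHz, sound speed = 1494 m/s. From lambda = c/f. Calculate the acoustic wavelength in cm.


lambda = c/f = 1494 / 102000 = 0.0146 m = 1.46 cm

1.46 cm


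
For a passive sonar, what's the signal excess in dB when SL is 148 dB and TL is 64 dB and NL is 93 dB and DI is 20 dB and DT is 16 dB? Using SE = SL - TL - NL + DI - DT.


-5 dB


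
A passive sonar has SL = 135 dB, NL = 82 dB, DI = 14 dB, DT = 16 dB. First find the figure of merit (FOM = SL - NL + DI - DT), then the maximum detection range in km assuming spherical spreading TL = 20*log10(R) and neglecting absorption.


Step 1: FOM = SL - NL + DI - DT = 135 - 82 + 14 - 16 = 51 dB
Step 2: at max range FOM = TL = 20*log10(R), so R = 10^(51/20) = 354.81 m = 0.35 km

0.35 km


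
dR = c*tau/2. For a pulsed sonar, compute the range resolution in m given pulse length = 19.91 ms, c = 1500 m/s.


dR = c*tau/2 = 1500 * 19.91e-3 / 2 = 14.9325

14.9325 m


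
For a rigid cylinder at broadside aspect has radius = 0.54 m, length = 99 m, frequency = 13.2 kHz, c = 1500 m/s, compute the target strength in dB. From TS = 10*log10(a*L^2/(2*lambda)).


lambda = 1500/13200 = 0.11364 m
TS = 10*log10(0.54*99^2/(2*0.11364)) = 43.67

43.67 dB


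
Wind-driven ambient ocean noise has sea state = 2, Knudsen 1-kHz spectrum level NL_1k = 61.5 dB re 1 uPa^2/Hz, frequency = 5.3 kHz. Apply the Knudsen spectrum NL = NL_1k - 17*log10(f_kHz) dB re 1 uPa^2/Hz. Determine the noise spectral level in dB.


NL = NL_1k - 17*log10(f_kHz) = 61.5 - 17*log10(5.3) = 61.5 - (12.31) = 49.19

49.19 dB


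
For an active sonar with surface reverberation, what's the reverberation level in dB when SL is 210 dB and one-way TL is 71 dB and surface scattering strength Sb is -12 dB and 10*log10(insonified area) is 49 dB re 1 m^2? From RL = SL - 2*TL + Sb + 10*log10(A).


RL = SL - 2*TL + Sb + 10*log10(A) = 210 - 2*71 + (-12) + 49 = 105

105 dB


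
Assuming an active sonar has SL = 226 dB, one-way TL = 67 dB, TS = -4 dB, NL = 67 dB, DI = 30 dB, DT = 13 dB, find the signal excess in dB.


SE = SL - 2*TL + TS - NL + DI - DT = 226 - 2*67 + (-4) - 67 + 30 - 13 = 38

38 dB


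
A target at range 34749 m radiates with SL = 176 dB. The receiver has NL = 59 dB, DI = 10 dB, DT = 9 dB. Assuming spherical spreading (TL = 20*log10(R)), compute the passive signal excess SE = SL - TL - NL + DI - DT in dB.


Step 1: TL = 20*log10(34749) = 90.82 dB
Step 2: SE = 176 - 90.82 - 59 + 10 - 9 = 27.18

27.18 dB


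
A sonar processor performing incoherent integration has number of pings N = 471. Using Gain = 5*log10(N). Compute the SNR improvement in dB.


Gain = 5*log10(471) = 13.37

13.37 dB


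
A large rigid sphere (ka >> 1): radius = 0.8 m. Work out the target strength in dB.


-7.96 dB


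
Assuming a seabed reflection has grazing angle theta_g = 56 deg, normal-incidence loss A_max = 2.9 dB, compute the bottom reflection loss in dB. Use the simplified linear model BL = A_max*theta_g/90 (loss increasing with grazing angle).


1.8 dB


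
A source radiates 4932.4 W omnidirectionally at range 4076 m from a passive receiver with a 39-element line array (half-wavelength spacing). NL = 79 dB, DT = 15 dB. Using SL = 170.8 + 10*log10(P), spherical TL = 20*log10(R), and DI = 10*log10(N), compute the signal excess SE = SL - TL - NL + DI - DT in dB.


Step 1: SL = 170.8 + 10*log10(4932.4) = 207.73 dB
Step 2: TL = 20*log10(4076) = 72.2 dB
Step 3: DI = 10*log10(39) = 15.91 dB
Step 4: SE = SL - TL - NL + DI - DT = 207.73 - 72.2 - 79 + 15.91 - 15 = 57.44

57.44 dB


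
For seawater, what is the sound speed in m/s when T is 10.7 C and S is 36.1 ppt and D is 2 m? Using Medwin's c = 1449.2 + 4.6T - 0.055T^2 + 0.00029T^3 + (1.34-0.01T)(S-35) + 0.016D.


c = 1449.2 + 4.6*10.7 - 0.055*10.7^2 + 0.00029*10.7^3 + (1.34 - 0.01*10.7)*(36.1 - 35) + 0.016*2 = 1493.87

1493.87 m/s


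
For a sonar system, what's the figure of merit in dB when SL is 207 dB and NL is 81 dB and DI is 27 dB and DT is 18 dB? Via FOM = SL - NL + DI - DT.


FOM = SL - NL + DI - DT = 207 - 81 + 27 - 18 = 135

135 dB


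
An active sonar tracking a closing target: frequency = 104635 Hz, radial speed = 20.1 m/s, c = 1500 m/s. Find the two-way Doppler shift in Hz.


2804.22 Hz


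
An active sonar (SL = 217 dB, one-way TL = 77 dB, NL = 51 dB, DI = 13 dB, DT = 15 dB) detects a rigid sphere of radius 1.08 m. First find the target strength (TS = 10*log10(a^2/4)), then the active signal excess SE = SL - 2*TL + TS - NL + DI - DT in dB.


Step 1: TS = 10*log10(1.08^2/4) = -5.35 dB
Step 2: SE = SL - 2*TL + TS - NL + DI - DT = 217 - 2*77 + (-5.35) - 51 + 13 - 15 = 4.65

4.65 dB


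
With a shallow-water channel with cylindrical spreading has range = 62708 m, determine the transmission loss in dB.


47.97 dB


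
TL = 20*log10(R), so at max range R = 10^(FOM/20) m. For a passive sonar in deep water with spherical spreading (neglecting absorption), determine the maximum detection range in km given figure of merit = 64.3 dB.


At max range FOM = TL, so 20*log10(R) = 64.3
R = 10^(64.3/20) = 1640.59 m = 1.64 km

1.64 km


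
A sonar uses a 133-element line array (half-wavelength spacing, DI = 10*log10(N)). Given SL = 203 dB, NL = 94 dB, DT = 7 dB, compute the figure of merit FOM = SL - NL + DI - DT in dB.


123.24 dB


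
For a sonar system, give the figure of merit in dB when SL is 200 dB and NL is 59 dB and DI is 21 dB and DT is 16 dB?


FOM = SL - NL + DI - DT = 200 - 59 + 21 - 16 = 146

146 dB


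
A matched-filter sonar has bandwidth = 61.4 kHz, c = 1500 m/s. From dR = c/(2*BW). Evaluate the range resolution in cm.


1.22 cm


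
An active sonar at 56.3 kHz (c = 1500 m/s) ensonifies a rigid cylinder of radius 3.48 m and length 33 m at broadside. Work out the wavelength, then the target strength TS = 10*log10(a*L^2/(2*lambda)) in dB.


Step 1: lambda = c/f = 1500/56300 = 0.02664 m
Step 2: TS = 10*log10(a*L^2/(2*lambda)) = 10*log10(3.48*33^2/(2*0.02664)) = 48.52

48.52 dB
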